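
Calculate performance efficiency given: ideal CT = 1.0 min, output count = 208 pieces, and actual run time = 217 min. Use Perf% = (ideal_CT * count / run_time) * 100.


Formula: Performance = (Ideal CT * Total Count) / Run Time * 100
Ideal output time = 1.0 * 208 = 208.0 min
Performance = 208.0 / 217 * 100 = 95.9%

95.9%


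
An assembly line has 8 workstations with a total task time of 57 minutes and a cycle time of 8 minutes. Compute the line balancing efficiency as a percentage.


Formula: Efficiency = Sum of Task Times / (N_stations * CT) * 100
Total station capacity = 8 stations * 8 min = 64 min
Efficiency = 57 / 64 * 100 = 89.1%

89.1%


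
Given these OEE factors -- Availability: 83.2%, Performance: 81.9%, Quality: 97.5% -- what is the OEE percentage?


Formula: OEE = Availability * Performance * Quality / 10000
A * P = 83.2% * 81.9% / 100 = 68.14%
OEE = 68.14% * 97.5% / 100 = 66.4%

66.4%


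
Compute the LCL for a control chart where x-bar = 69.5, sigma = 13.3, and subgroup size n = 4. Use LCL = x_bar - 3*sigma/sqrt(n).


LCL = 69.5 - 3 * 13.3 / sqrt(4)

49.55


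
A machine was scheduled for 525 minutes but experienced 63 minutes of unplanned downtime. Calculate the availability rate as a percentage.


Formula: Availability = (Planned Time - Downtime) / Planned Time * 100
Uptime = 525 - 63 = 462 min
Availability = 462 / 525 * 100 = 88.0%

88.0%


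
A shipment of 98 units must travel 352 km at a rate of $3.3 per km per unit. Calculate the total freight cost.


TC = dist * cost * units = 352 * 3.3 * 98 = $113836.80

$113836.80


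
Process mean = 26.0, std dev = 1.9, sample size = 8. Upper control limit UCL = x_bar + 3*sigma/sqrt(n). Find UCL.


UCL = 26.0 + 3 * 1.9 / sqrt(8)

28.02


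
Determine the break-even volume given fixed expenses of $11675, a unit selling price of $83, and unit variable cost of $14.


Formula: BEQ = Fixed Costs / (Price - Variable Cost)
Contribution margin = $83 - $14 = $69/unit
BEQ = ceil($11675 / $69/unit) = ceil(169.2) = 170 units

170 units


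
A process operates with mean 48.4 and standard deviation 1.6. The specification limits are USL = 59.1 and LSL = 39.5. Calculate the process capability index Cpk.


Cpu = (59.1 - 48.4) / (3 * 1.6) = 2.23
Cpl = (48.4 - 39.5) / (3 * 1.6) = 1.85
Cpk = min(2.23, 1.85) = 1.85

1.85


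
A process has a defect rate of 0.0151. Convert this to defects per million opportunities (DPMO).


DPMO = defect_rate * 1000000 = 0.0151 * 1000000

15100


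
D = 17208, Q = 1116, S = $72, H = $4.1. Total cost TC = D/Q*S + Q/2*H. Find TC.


TC = 17208/1116 * 72 + 1116/2 * 4.1

$3397.99


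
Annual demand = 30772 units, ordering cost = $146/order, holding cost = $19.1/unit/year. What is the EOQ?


Formula: EOQ = sqrt(2 * D * S / H)
Numerator: 2 * 30772 * 146 = 8985424
2DS/H = 8985424 / 19.1 = 470441.0
EOQ = sqrt(470441.0) = 685.9 units

685.9 units


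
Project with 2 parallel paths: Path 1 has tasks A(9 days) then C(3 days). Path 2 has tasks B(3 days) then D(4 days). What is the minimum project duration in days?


Path 1 = 9 + 3 = 12 days
Path 2 = 3 + 4 = 7 days
Duration = max(12, 7) = 12 days

12 days


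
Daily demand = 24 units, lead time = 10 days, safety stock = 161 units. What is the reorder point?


Formula: ROP = (Daily Demand * Lead Time) + Safety Stock
Demand during lead time = 24 * 10 = 240 units
ROP = 240 + 161 = 401 units

401 units


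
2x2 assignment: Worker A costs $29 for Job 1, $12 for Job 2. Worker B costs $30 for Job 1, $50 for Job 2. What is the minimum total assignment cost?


Option 1: A->1 + B->2 = $29 + $50 = $79
Option 2: A->2 + B->1 = $12 + $30 = $42
Min cost = min($79, $42) = $42

$42


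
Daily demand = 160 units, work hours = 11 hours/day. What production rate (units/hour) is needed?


Formula: Production Rate = Daily Demand / Available Hours
Rate = 160 units/day / 11 hours/day
Rate = 14.5 units/hour

14.5 units/hour


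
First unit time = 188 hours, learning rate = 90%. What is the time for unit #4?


Formula: T_n = T_1 * (learning_rate)^(log2(n)) where learning_rate = rate/100
Doublings = log2(4) = 2
T_n = 188 * 0.9^2
T_n = 188 * 0.81 = 152.3 hours

152.3 hours


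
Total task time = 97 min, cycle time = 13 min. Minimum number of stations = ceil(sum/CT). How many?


Formula: N_min = ceil(Sum of Task Times / Cycle Time)
N_min = ceil(97 min / 13 min) = ceil(7.4615)
N_min = 8 stations

8


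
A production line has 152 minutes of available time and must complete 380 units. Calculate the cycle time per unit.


Formula: CT = Available Time / Number of Units
CT = 152 min / 380 units
CT = 0.4 min/unit

0.4 min/unit


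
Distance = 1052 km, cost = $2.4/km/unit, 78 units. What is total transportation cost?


TC = dist * cost * units = 1052 * 2.4 * 78 = $196934.40

$196934.40


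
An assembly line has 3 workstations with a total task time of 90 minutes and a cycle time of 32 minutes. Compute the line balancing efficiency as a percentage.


Formula: Efficiency = Sum of Task Times / (N_stations * CT) * 100
Total station capacity = 3 stations * 32 min = 96 min
Efficiency = 90 / 96 * 100 = 93.8%

93.8%


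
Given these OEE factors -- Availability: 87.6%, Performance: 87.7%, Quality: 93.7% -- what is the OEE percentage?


Formula: OEE = Availability * Performance * Quality / 10000
A * P = 87.6% * 87.7% / 100 = 76.83%
OEE = 76.83% * 93.7% / 100 = 72.0%

72.0%


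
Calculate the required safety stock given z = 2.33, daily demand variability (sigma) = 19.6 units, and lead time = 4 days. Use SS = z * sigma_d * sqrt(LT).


Formula: SS = z * sigma_d * sqrt(LT)
sqrt(LT) = sqrt(4) = 2.0
SS = 2.33 * 19.6 * 2.0
SS = 91.3 units

91.3 units


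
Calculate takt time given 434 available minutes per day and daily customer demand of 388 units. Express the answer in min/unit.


Formula: Takt Time = Available Production Time / Customer Demand
Takt = 434 min/day / 388 units/day
Takt = 1.12 min/unit

1.12 min/unit


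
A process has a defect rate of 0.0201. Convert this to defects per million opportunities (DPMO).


DPMO = defect_rate * 1000000 = 0.0201 * 1000000

20100


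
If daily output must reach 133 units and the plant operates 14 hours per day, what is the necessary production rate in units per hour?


Formula: Production Rate = Daily Demand / Available Hours
Rate = 133 units/day / 14 hours/day
Rate = 9.5 units/hour

9.5 units/hour


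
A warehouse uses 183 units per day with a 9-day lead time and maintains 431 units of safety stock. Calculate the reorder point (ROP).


Formula: ROP = (Daily Demand * Lead Time) + Safety Stock
Demand during lead time = 183 * 9 = 1647 units
ROP = 1647 + 431 = 2078 units

2078 units


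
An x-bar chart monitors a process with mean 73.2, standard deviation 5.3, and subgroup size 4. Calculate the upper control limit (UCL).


UCL = 73.2 + 3 * 5.3 / sqrt(4)

81.15


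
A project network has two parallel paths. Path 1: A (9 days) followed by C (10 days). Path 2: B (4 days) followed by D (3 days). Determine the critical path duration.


Path 1 = 9 + 10 = 19 days
Path 2 = 4 + 3 = 7 days
Duration = max(19, 7) = 19 days

19 days


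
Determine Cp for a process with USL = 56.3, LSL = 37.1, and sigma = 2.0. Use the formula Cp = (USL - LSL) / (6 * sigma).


Cp = (56.3 - 37.1) / (6 * 2.0)

1.6


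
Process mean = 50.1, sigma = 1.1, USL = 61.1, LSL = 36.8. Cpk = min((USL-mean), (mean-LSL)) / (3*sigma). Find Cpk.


Cpu = (61.1 - 50.1) / (3 * 1.1) = 3.33
Cpl = (50.1 - 36.8) / (3 * 1.1) = 4.03
Cpk = min(3.33, 4.03) = 3.33

3.33


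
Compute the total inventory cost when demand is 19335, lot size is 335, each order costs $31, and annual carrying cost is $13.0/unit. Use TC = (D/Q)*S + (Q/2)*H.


TC = 19335/335 * 31 + 335/2 * 13.0

$3966.71


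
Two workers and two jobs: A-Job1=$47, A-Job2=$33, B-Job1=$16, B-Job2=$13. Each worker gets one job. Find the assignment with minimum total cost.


Option 1: A->1 + B->2 = $47 + $13 = $60
Option 2: A->2 + B->1 = $33 + $16 = $49
Min cost = min($60, $49) = $49

$49


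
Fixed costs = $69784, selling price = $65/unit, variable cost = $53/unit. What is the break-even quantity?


Formula: BEQ = Fixed Costs / (Price - Variable Cost)
Contribution margin = $65 - $53 = $12/unit
BEQ = ceil($69784 / $12/unit) = ceil(5815.33) = 5816 units

5816 units


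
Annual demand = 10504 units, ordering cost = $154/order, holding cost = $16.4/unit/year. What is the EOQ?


Formula: EOQ = sqrt(2 * D * S / H)
Numerator: 2 * 10504 * 154 = 3235232
2DS/H = 3235232 / 16.4 = 197270.2
EOQ = sqrt(197270.2) = 444.2 units

444.2 units


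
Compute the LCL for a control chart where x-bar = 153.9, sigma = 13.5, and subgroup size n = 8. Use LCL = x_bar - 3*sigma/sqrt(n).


LCL = 153.9 - 3 * 13.5 / sqrt(8)

139.58


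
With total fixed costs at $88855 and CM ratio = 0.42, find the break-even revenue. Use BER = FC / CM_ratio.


Formula: BER = Fixed Costs / Contribution Margin Ratio
BER = $88855 / 0.42
BER = $211559.52 (to the nearest cent)

$211559.52


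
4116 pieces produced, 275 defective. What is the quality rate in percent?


Formula: Quality Rate = Good Pieces / Total Pieces * 100
Good pieces = 4116 - 275 = 3841
QR = 3841 / 4116 * 100 = 93.3%

93.3%


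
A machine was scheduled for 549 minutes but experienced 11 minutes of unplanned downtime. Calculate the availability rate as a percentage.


Formula: Availability = (Planned Time - Downtime) / Planned Time * 100
Uptime = 549 - 11 = 538 min
Availability = 538 / 549 * 100 = 98.0%

98.0%


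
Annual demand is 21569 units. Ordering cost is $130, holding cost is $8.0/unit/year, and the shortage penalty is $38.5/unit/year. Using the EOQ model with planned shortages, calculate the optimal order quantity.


Formula: EOQ* = sqrt(2DS/H) * sqrt((H+P)/P)
Base EOQ = sqrt(2*21569*130/8.0) = 837.25 units
Correction = sqrt((8.0+38.5)/38.5) = 1.099
EOQ* = 837.25 * 1.099 = 920.1 units

920.1 units


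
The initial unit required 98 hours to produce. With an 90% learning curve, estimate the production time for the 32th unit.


Formula: T_n = T_1 * (learning_rate)^(log2(n)) where learning_rate = rate/100
Doublings = log2(32) = 5
T_n = 98 * 0.9^5
T_n = 98 * 0.5905 = 57.9 hours

57.9 hours


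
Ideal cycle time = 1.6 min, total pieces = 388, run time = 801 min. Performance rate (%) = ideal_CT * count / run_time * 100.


Formula: Performance = (Ideal CT * Total Count) / Run Time * 100
Ideal output time = 1.6 * 388 = 620.8 min
Performance = 620.8 / 801 * 100 = 77.5%

77.5%


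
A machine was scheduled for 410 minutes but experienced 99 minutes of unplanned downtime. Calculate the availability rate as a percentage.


Formula: Availability = (Planned Time - Downtime) / Planned Time * 100
Uptime = 410 - 99 = 311 min
Availability = 311 / 410 * 100 = 75.9%

75.9%


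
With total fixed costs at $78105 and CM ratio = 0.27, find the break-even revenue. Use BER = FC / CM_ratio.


Formula: BER = Fixed Costs / Contribution Margin Ratio
BER = $78105 / 0.27
BER = $289277.78 (to the nearest cent)

$289277.78


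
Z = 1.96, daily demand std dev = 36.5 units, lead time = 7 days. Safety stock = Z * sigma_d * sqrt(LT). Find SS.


Formula: SS = z * sigma_d * sqrt(LT)
sqrt(LT) = sqrt(7) = 2.6458
SS = 1.96 * 36.5 * 2.6458
SS = 189.3 units

189.3 units


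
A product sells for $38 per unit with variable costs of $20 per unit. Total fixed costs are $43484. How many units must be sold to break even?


Formula: BEQ = Fixed Costs / (Price - Variable Cost)
Contribution margin = $38 - $20 = $18/unit
BEQ = ceil($43484 / $18/unit) = ceil(2415.78) = 2416 units

2416 units


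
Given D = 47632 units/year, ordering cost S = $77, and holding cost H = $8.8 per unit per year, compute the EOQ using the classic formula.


Formula: EOQ = sqrt(2 * D * S / H)
Numerator: 2 * 47632 * 77 = 7335328
2DS/H = 7335328 / 8.8 = 833560.0
EOQ = sqrt(833560.0) = 913.0 units

913.0 units


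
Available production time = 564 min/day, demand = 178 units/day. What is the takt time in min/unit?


Formula: Takt Time = Available Production Time / Customer Demand
Takt = 564 min/day / 178 units/day
Takt = 3.17 min/unit

3.17 min/unit


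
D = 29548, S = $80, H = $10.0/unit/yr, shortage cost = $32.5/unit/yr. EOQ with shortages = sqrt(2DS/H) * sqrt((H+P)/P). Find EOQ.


Formula: EOQ* = sqrt(2DS/H) * sqrt((H+P)/P)
Base EOQ = sqrt(2*29548*80/10.0) = 687.58 units
Correction = sqrt((10.0+32.5)/32.5) = 1.14354
EOQ* = 687.58 * 1.14354 = 786.3 units

786.3 units


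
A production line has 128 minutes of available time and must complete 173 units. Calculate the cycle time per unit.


Formula: CT = Available Time / Number of Units
CT = 128 min / 173 units
CT = 0.74 min/unit

0.74 min/unit


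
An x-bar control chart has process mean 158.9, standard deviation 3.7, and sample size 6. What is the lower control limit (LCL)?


LCL = 158.9 - 3 * 3.7 / sqrt(6)

154.37


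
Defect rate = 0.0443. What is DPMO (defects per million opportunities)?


DPMO = defect_rate * 1000000 = 0.0443 * 1000000

44300


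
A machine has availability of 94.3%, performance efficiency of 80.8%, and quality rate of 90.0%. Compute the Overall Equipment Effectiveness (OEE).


Formula: OEE = Availability * Performance * Quality / 10000
A * P = 94.3% * 80.8% / 100 = 76.19%
OEE = 76.19% * 90.0% / 100 = 68.6%

68.6%


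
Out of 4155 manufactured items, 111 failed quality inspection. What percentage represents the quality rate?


Formula: Quality Rate = Good Pieces / Total Pieces * 100
Good pieces = 4155 - 111 = 4044
QR = 4044 / 4155 * 100 = 97.3%

97.3%


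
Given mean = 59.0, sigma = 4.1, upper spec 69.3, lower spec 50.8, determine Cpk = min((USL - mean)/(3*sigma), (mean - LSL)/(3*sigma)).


Cpu = (69.3 - 59.0) / (3 * 4.1) = 0.84
Cpl = (59.0 - 50.8) / (3 * 4.1) = 0.67
Cpk = min(0.84, 0.67) = 0.67

0.67


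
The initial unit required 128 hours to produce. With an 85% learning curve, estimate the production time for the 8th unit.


Formula: T_n = T_1 * (learning_rate)^(log2(n)) where learning_rate = rate/100
Doublings = log2(8) = 3
T_n = 128 * 0.85^3
T_n = 128 * 0.6141 = 78.6 hours

78.6 hours


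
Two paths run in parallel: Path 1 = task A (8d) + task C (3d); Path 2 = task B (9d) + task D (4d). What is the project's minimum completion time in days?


Path 1 = 8 + 3 = 11 days
Path 2 = 9 + 4 = 13 days
Duration = max(11, 13) = 13 days

13 days


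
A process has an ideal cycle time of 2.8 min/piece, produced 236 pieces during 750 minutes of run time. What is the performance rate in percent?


Formula: Performance = (Ideal CT * Total Count) / Run Time * 100
Ideal output time = 2.8 * 236 = 660.8 min
Performance = 660.8 / 750 * 100 = 88.1%

88.1%


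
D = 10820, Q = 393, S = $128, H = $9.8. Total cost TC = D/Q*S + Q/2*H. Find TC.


TC = 10820/393 * 128 + 393/2 * 9.8

$5449.77


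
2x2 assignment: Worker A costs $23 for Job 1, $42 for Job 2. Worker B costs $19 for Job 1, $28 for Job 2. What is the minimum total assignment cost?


Option 1: A->1 + B->2 = $23 + $28 = $51
Option 2: A->2 + B->1 = $42 + $19 = $61
Min cost = min($51, $61) = $51

$51


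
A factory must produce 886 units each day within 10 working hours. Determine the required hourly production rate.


Formula: Production Rate = Daily Demand / Available Hours
Rate = 886 units/day / 10 hours/day
Rate = 88.6 units/hour

88.6 units/hour


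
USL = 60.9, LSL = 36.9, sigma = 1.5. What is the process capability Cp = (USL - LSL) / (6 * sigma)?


Cp = (60.9 - 36.9) / (6 * 1.5)

2.67


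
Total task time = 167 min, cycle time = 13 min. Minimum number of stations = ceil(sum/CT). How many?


Formula: N_min = ceil(Sum of Task Times / Cycle Time)
N_min = ceil(167 min / 13 min) = ceil(12.8462)
N_min = 13 stations

13


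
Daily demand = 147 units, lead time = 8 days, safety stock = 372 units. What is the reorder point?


Formula: ROP = (Daily Demand * Lead Time) + Safety Stock
Demand during lead time = 147 * 8 = 1176 units
ROP = 1176 + 372 = 1548 units

1548 units


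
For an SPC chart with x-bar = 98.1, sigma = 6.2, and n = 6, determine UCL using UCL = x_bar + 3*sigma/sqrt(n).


UCL = 98.1 + 3 * 6.2 / sqrt(6)

105.69


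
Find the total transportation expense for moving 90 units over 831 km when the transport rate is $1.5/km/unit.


TC = dist * cost * units = 831 * 1.5 * 90 = $112185.00

$112185.00


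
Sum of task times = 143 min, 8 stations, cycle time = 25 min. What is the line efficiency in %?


Formula: Efficiency = Sum of Task Times / (N_stations * CT) * 100
Total station capacity = 8 stations * 25 min = 200 min
Efficiency = 143 / 200 * 100 = 71.5%

71.5%


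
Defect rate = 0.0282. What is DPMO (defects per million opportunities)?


DPMO = defect_rate * 1000000 = 0.0282 * 1000000

28200


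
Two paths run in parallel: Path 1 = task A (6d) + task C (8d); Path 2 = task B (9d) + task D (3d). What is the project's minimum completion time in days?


Path 1 = 6 + 8 = 14 days
Path 2 = 9 + 3 = 12 days
Duration = max(14, 12) = 14 days

14 days


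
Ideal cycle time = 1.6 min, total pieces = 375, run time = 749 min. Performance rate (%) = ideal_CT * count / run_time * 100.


Formula: Performance = (Ideal CT * Total Count) / Run Time * 100
Ideal output time = 1.6 * 375 = 600.0 min
Performance = 600.0 / 749 * 100 = 80.1%

80.1%


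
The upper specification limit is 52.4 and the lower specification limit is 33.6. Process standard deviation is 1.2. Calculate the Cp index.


Cp = (52.4 - 33.6) / (6 * 1.2)

2.61


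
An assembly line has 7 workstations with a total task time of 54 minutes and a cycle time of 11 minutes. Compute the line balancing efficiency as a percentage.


Formula: Efficiency = Sum of Task Times / (N_stations * CT) * 100
Total station capacity = 7 stations * 11 min = 77 min
Efficiency = 54 / 77 * 100 = 70.1%

70.1%


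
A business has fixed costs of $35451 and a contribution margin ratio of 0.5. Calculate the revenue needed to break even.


Formula: BER = Fixed Costs / Contribution Margin Ratio
BER = $35451 / 0.5
BER = $70902.00 (to the nearest cent)

$70902.00


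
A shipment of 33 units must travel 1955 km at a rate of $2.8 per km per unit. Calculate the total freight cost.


TC = dist * cost * units = 1955 * 2.8 * 33 = $180642.00

$180642.00


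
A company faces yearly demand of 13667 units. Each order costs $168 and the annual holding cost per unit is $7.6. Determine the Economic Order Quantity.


Formula: EOQ = sqrt(2 * D * S / H)
Numerator: 2 * 13667 * 168 = 4592112
2DS/H = 4592112 / 7.6 = 604225.3
EOQ = sqrt(604225.3) = 777.3 units

777.3 units


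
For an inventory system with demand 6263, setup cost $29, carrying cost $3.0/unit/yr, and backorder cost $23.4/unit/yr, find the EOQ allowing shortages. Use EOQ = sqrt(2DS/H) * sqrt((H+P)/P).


Formula: EOQ* = sqrt(2DS/H) * sqrt((H+P)/P)
Base EOQ = sqrt(2*6263*29/3.0) = 347.97 units
Correction = sqrt((3.0+23.4)/23.4) = 1.06217
EOQ* = 347.97 * 1.06217 = 369.6 units

369.6 units


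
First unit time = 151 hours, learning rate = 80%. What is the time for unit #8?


Formula: T_n = T_1 * (learning_rate)^(log2(n)) where learning_rate = rate/100
Doublings = log2(8) = 3
T_n = 151 * 0.8^3
T_n = 151 * 0.512 = 77.3 hours

77.3 hours


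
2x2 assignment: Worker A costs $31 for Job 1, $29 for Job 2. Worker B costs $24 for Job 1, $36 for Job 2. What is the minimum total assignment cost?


Option 1: A->1 + B->2 = $31 + $36 = $67
Option 2: A->2 + B->1 = $29 + $24 = $53
Min cost = min($67, $53) = $53

$53


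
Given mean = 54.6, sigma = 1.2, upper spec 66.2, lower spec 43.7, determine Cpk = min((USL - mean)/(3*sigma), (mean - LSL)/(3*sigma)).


Cpu = (66.2 - 54.6) / (3 * 1.2) = 3.22
Cpl = (54.6 - 43.7) / (3 * 1.2) = 3.03
Cpk = min(3.22, 3.03) = 3.03

3.03


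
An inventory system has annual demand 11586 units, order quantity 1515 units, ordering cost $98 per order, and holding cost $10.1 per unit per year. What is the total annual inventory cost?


TC = 11586/1515 * 98 + 1515/2 * 10.1

$8400.21


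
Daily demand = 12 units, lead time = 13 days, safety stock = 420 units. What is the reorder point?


Formula: ROP = (Daily Demand * Lead Time) + Safety Stock
Demand during lead time = 12 * 13 = 156 units
ROP = 156 + 420 = 576 units

576 units


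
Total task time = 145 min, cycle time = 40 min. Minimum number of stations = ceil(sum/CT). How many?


Formula: N_min = ceil(Sum of Task Times / Cycle Time)
N_min = ceil(145 min / 40 min) = ceil(3.625)
N_min = 4 stations

4


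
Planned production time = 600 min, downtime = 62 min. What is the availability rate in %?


Formula: Availability = (Planned Time - Downtime) / Planned Time * 100
Uptime = 600 - 62 = 538 min
Availability = 538 / 600 * 100 = 89.7%

89.7%


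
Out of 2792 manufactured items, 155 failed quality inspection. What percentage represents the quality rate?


Formula: Quality Rate = Good Pieces / Total Pieces * 100
Good pieces = 2792 - 155 = 2637
QR = 2637 / 2792 * 100 = 94.4%

94.4%


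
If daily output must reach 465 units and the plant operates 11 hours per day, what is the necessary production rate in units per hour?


Formula: Production Rate = Daily Demand / Available Hours
Rate = 465 units/day / 11 hours/day
Rate = 42.3 units/hour

42.3 units/hour


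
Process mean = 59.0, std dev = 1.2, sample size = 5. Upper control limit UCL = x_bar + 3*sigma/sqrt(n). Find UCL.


UCL = 59.0 + 3 * 1.2 / sqrt(5)

60.61


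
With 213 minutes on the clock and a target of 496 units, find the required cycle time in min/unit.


Formula: CT = Available Time / Number of Units
CT = 213 min / 496 units
CT = 0.43 min/unit

0.43 min/unit


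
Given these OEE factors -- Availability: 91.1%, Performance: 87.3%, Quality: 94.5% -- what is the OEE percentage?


Formula: OEE = Availability * Performance * Quality / 10000
A * P = 91.1% * 87.3% / 100 = 79.53%
OEE = 79.53% * 94.5% / 100 = 75.2%

75.2%


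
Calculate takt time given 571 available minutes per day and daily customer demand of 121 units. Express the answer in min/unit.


Formula: Takt Time = Available Production Time / Customer Demand
Takt = 571 min/day / 121 units/day
Takt = 4.72 min/unit

4.72 min/unit


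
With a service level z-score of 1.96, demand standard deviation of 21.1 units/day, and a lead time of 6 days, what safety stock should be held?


Formula: SS = z * sigma_d * sqrt(LT)
sqrt(LT) = sqrt(6) = 2.4495
SS = 1.96 * 21.1 * 2.4495
SS = 101.3 units

101.3 units


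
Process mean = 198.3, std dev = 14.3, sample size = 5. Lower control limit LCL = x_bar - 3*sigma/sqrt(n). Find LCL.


LCL = 198.3 - 3 * 14.3 / sqrt(5)

179.11


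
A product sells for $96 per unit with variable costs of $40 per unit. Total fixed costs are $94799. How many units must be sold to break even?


Formula: BEQ = Fixed Costs / (Price - Variable Cost)
Contribution margin = $96 - $40 = $56/unit
BEQ = ceil($94799 / $56/unit) = ceil(1692.84) = 1693 units

1693 units


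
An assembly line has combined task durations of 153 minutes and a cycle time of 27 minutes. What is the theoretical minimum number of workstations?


Formula: N_min = ceil(Sum of Task Times / Cycle Time)
N_min = ceil(153 min / 27 min) = ceil(5.6667)
N_min = 6 stations

6


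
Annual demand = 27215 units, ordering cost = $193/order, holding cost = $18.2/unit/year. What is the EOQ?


Formula: EOQ = sqrt(2 * D * S / H)
Numerator: 2 * 27215 * 193 = 10504990
2DS/H = 10504990 / 18.2 = 577197.3
EOQ = sqrt(577197.3) = 759.7 units

759.7 units


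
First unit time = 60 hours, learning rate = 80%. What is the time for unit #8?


Formula: T_n = T_1 * (learning_rate)^(log2(n)) where learning_rate = rate/100
Doublings = log2(8) = 3
T_n = 60 * 0.8^3
T_n = 60 * 0.512 = 30.7 hours

30.7 hours


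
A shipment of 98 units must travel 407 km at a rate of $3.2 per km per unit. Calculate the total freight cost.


TC = dist * cost * units = 407 * 3.2 * 98 = $127635.20

$127635.20


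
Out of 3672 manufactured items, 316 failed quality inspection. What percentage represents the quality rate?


Formula: Quality Rate = Good Pieces / Total Pieces * 100
Good pieces = 3672 - 316 = 3356
QR = 3356 / 3672 * 100 = 91.4%

91.4%


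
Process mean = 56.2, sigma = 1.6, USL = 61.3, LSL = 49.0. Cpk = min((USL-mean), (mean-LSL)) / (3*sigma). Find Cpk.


Cpu = (61.3 - 56.2) / (3 * 1.6) = 1.06
Cpl = (56.2 - 49.0) / (3 * 1.6) = 1.5
Cpk = min(1.06, 1.5) = 1.06

1.06


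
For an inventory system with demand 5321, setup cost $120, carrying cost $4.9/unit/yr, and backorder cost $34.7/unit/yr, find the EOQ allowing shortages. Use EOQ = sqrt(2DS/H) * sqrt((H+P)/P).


Formula: EOQ* = sqrt(2DS/H) * sqrt((H+P)/P)
Base EOQ = sqrt(2*5321*120/4.9) = 510.51 units
Correction = sqrt((4.9+34.7)/34.7) = 1.06827
EOQ* = 510.51 * 1.06827 = 545.4 units

545.4 units


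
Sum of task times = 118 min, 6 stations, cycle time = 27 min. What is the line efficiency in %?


Formula: Efficiency = Sum of Task Times / (N_stations * CT) * 100
Total station capacity = 6 stations * 27 min = 162 min
Efficiency = 118 / 162 * 100 = 72.8%

72.8%


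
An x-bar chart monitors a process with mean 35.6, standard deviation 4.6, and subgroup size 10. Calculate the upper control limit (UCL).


UCL = 35.6 + 3 * 4.6 / sqrt(10)

39.96


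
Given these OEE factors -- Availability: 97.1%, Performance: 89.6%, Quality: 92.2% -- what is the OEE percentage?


Formula: OEE = Availability * Performance * Quality / 10000
A * P = 97.1% * 89.6% / 100 = 87.0%
OEE = 87.0% * 92.2% / 100 = 80.2%

80.2%


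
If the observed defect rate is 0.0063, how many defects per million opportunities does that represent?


DPMO = defect_rate * 1000000 = 0.0063 * 1000000

6300


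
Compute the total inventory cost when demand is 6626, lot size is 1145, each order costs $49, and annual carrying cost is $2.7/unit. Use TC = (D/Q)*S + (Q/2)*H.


TC = 6626/1145 * 49 + 1145/2 * 2.7

$1829.31


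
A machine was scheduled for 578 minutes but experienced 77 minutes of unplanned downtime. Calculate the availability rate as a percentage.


Formula: Availability = (Planned Time - Downtime) / Planned Time * 100
Uptime = 578 - 77 = 501 min
Availability = 501 / 578 * 100 = 86.7%

86.7%


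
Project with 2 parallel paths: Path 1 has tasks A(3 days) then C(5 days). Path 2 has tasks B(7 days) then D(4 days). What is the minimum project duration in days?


Path 1 = 3 + 5 = 8 days
Path 2 = 7 + 4 = 11 days
Duration = max(8, 11) = 11 days

11 days


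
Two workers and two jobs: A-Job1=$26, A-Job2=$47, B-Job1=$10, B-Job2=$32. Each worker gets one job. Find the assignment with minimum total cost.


Option 1: A->1 + B->2 = $26 + $32 = $58
Option 2: A->2 + B->1 = $47 + $10 = $57
Min cost = min($58, $57) = $57

$57


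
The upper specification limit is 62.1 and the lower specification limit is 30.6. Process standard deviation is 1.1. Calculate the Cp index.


Cp = (62.1 - 30.6) / (6 * 1.1)

4.77


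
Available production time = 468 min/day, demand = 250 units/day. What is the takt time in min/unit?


Formula: Takt Time = Available Production Time / Customer Demand
Takt = 468 min/day / 250 units/day
Takt = 1.87 min/unit

1.87 min/unit


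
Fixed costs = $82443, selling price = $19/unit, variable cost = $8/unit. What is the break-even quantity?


Formula: BEQ = Fixed Costs / (Price - Variable Cost)
Contribution margin = $19 - $8 = $11/unit
BEQ = ceil($82443 / $11/unit) = ceil(7494.82) = 7495 units

7495 units


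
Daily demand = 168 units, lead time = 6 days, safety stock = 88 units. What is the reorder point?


Formula: ROP = (Daily Demand * Lead Time) + Safety Stock
Demand during lead time = 168 * 6 = 1008 units
ROP = 1008 + 88 = 1096 units

1096 units


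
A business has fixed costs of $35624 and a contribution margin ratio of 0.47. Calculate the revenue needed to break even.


Formula: BER = Fixed Costs / Contribution Margin Ratio
BER = $35624 / 0.47
BER = $75795.74 (to the nearest cent)

$75795.74


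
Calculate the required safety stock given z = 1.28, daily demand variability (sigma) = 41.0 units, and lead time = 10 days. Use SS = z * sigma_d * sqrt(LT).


Formula: SS = z * sigma_d * sqrt(LT)
sqrt(LT) = sqrt(10) = 3.1623
SS = 1.28 * 41.0 * 3.1623
SS = 166.0 units

166.0 units


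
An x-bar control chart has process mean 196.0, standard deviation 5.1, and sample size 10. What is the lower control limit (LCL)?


LCL = 196.0 - 3 * 5.1 / sqrt(10)

191.16


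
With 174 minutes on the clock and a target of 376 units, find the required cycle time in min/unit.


Formula: CT = Available Time / Number of Units
CT = 174 min / 376 units
CT = 0.46 min/unit

0.46 min/unit


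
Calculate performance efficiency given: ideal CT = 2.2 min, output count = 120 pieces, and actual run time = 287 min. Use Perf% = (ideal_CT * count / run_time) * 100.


Formula: Performance = (Ideal CT * Total Count) / Run Time * 100
Ideal output time = 2.2 * 120 = 264.0 min
Performance = 264.0 / 287 * 100 = 92.0%

92.0%


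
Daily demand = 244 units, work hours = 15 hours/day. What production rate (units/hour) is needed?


Formula: Production Rate = Daily Demand / Available Hours
Rate = 244 units/day / 15 hours/day
Rate = 16.3 units/hour

16.3 units/hour


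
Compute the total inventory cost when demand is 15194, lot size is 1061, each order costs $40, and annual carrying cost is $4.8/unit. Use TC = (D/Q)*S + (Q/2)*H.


TC = 15194/1061 * 40 + 1061/2 * 4.8

$3119.22


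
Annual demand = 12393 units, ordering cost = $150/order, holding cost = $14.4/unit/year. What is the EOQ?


Formula: EOQ = sqrt(2 * D * S / H)
Numerator: 2 * 12393 * 150 = 3717900
2DS/H = 3717900 / 14.4 = 258187.5
EOQ = sqrt(258187.5) = 508.1 units

508.1 units


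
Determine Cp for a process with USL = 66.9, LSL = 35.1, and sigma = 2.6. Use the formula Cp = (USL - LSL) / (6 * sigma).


Cp = (66.9 - 35.1) / (6 * 2.6)

2.04


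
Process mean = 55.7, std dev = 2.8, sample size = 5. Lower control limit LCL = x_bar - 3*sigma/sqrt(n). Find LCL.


LCL = 55.7 - 3 * 2.8 / sqrt(5)

51.94


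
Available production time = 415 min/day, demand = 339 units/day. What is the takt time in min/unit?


Formula: Takt Time = Available Production Time / Customer Demand
Takt = 415 min/day / 339 units/day
Takt = 1.22 min/unit

1.22 min/unit


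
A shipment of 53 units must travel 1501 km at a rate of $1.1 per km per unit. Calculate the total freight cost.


TC = dist * cost * units = 1501 * 1.1 * 53 = $87508.30

$87508.30


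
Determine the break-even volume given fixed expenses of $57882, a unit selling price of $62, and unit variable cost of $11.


Formula: BEQ = Fixed Costs / (Price - Variable Cost)
Contribution margin = $62 - $11 = $51/unit
BEQ = ceil($57882 / $51/unit) = ceil(1134.94) = 1135 units

1135 units


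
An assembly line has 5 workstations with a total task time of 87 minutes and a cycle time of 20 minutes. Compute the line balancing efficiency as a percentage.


Formula: Efficiency = Sum of Task Times / (N_stations * CT) * 100
Total station capacity = 5 stations * 20 min = 100 min
Efficiency = 87 / 100 * 100 = 87.0%

87.0%


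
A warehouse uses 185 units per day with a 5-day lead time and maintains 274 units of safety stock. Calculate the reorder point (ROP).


Formula: ROP = (Daily Demand * Lead Time) + Safety Stock
Demand during lead time = 185 * 5 = 925 units
ROP = 925 + 274 = 1199 units

1199 units


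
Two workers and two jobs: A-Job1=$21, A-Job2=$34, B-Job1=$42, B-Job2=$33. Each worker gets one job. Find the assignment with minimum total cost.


Option 1: A->1 + B->2 = $21 + $33 = $54
Option 2: A->2 + B->1 = $34 + $42 = $76
Min cost = min($54, $76) = $54

$54


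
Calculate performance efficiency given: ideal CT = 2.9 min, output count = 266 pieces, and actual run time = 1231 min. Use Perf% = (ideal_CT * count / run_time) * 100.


Formula: Performance = (Ideal CT * Total Count) / Run Time * 100
Ideal output time = 2.9 * 266 = 771.4 min
Performance = 771.4 / 1231 * 100 = 62.7%

62.7%


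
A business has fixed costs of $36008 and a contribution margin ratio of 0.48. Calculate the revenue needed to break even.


Formula: BER = Fixed Costs / Contribution Margin Ratio
BER = $36008 / 0.48
BER = $75016.67 (to the nearest cent)

$75016.67


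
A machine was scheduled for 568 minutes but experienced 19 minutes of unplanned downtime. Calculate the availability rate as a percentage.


Formula: Availability = (Planned Time - Downtime) / Planned Time * 100
Uptime = 568 - 19 = 549 min
Availability = 549 / 568 * 100 = 96.7%

96.7%


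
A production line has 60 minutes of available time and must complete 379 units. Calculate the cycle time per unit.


Formula: CT = Available Time / Number of Units
CT = 60 min / 379 units
CT = 0.16 min/unit

0.16 min/unit


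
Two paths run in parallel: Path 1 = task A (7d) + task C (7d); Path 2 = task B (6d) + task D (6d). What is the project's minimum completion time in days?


Path 1 = 7 + 7 = 14 days
Path 2 = 6 + 6 = 12 days
Duration = max(14, 12) = 14 days

14 days


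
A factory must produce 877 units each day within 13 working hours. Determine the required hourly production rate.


Formula: Production Rate = Daily Demand / Available Hours
Rate = 877 units/day / 13 hours/day
Rate = 67.5 units/hour

67.5 units/hour


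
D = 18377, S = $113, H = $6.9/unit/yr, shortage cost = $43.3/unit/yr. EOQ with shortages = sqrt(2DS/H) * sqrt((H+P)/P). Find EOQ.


Formula: EOQ* = sqrt(2DS/H) * sqrt((H+P)/P)
Base EOQ = sqrt(2*18377*113/6.9) = 775.83 units
Correction = sqrt((6.9+43.3)/43.3) = 1.07673
EOQ* = 775.83 * 1.07673 = 835.4 units

835.4 units


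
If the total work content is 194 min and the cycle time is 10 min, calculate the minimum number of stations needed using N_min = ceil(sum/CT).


Formula: N_min = ceil(Sum of Task Times / Cycle Time)
N_min = ceil(194 min / 10 min) = ceil(19.4)
N_min = 20 stations

20


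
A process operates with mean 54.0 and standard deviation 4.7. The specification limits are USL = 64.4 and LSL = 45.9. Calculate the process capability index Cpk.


Cpu = (64.4 - 54.0) / (3 * 4.7) = 0.74
Cpl = (54.0 - 45.9) / (3 * 4.7) = 0.57
Cpk = min(0.74, 0.57) = 0.57

0.57


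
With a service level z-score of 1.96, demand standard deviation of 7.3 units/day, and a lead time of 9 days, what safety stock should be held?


Formula: SS = z * sigma_d * sqrt(LT)
sqrt(LT) = sqrt(9) = 3.0
SS = 1.96 * 7.3 * 3.0
SS = 42.9 units

42.9 units


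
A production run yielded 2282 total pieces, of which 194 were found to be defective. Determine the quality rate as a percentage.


Formula: Quality Rate = Good Pieces / Total Pieces * 100
Good pieces = 2282 - 194 = 2088
QR = 2088 / 2282 * 100 = 91.5%

91.5%


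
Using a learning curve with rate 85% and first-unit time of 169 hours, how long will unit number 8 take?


Formula: T_n = T_1 * (learning_rate)^(log2(n)) where learning_rate = rate/100
Doublings = log2(8) = 3
T_n = 169 * 0.85^3
T_n = 169 * 0.6141 = 103.8 hours

103.8 hours


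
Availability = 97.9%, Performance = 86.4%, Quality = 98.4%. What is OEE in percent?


Formula: OEE = Availability * Performance * Quality / 10000
A * P = 97.9% * 86.4% / 100 = 84.59%
OEE = 84.59% * 98.4% / 100 = 83.2%

83.2%


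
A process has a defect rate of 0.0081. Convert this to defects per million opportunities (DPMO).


DPMO = defect_rate * 1000000 = 0.0081 * 1000000

8100


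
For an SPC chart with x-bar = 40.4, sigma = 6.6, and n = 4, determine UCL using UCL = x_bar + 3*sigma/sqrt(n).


UCL = 40.4 + 3 * 6.6 / sqrt(4)

50.3


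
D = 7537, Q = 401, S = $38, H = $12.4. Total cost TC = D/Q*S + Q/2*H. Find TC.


TC = 7537/401 * 38 + 401/2 * 12.4

$3200.43


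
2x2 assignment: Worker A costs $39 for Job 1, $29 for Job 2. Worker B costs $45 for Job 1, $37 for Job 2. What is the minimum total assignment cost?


Option 1: A->1 + B->2 = $39 + $37 = $76
Option 2: A->2 + B->1 = $29 + $45 = $74
Min cost = min($76, $74) = $74

$74


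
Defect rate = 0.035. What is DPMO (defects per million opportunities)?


DPMO = defect_rate * 1000000 = 0.035 * 1000000

35000


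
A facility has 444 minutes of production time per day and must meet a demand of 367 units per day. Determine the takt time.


Formula: Takt Time = Available Production Time / Customer Demand
Takt = 444 min/day / 367 units/day
Takt = 1.21 min/unit

1.21 min/unit


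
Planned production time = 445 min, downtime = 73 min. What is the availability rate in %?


Formula: Availability = (Planned Time - Downtime) / Planned Time * 100
Uptime = 445 - 73 = 372 min
Availability = 372 / 445 * 100 = 83.6%

83.6%


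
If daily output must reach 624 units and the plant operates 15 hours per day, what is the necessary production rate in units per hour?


Formula: Production Rate = Daily Demand / Available Hours
Rate = 624 units/day / 15 hours/day
Rate = 41.6 units/hour

41.6 units/hour


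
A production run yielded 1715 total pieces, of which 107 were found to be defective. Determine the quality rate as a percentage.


Formula: Quality Rate = Good Pieces / Total Pieces * 100
Good pieces = 1715 - 107 = 1608
QR = 1608 / 1715 * 100 = 93.8%

93.8%


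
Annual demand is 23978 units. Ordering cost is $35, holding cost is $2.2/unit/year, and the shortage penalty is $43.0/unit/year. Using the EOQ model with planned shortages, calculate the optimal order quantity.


Formula: EOQ* = sqrt(2DS/H) * sqrt((H+P)/P)
Base EOQ = sqrt(2*23978*35/2.2) = 873.46 units
Correction = sqrt((2.2+43.0)/43.0) = 1.02526
EOQ* = 873.46 * 1.02526 = 895.5 units

895.5 units


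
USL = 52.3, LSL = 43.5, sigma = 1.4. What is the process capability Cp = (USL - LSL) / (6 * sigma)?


Cp = (52.3 - 43.5) / (6 * 1.4)

1.05


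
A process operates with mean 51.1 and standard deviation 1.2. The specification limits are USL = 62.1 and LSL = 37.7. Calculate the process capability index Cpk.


Cpu = (62.1 - 51.1) / (3 * 1.2) = 3.06
Cpl = (51.1 - 37.7) / (3 * 1.2) = 3.72
Cpk = min(3.06, 3.72) = 3.06

3.06


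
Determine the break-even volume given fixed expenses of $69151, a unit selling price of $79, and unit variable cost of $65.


Formula: BEQ = Fixed Costs / (Price - Variable Cost)
Contribution margin = $79 - $65 = $14/unit
BEQ = ceil($69151 / $14/unit) = ceil(4939.36) = 4940 units

4940 units


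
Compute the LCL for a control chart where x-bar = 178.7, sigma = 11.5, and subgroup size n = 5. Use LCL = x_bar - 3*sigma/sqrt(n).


LCL = 178.7 - 3 * 11.5 / sqrt(5)

163.27


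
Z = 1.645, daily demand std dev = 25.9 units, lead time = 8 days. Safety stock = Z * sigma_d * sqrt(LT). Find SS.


Formula: SS = z * sigma_d * sqrt(LT)
sqrt(LT) = sqrt(8) = 2.8284
SS = 1.645 * 25.9 * 2.8284
SS = 120.5 units

120.5 units


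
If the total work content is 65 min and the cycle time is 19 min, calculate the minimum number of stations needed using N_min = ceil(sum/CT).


Formula: N_min = ceil(Sum of Task Times / Cycle Time)
N_min = ceil(65 min / 19 min) = ceil(3.4211)
N_min = 4 stations

4


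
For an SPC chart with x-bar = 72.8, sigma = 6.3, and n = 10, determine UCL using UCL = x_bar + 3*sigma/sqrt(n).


UCL = 72.8 + 3 * 6.3 / sqrt(10)

78.78


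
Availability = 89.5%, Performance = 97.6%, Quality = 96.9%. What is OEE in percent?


Formula: OEE = Availability * Performance * Quality / 10000
A * P = 89.5% * 97.6% / 100 = 87.35%
OEE = 87.35% * 96.9% / 100 = 84.6%

84.6%


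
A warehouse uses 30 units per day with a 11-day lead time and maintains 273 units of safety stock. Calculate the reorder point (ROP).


Formula: ROP = (Daily Demand * Lead Time) + Safety Stock
Demand during lead time = 30 * 11 = 330 units
ROP = 330 + 273 = 603 units

603 units
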